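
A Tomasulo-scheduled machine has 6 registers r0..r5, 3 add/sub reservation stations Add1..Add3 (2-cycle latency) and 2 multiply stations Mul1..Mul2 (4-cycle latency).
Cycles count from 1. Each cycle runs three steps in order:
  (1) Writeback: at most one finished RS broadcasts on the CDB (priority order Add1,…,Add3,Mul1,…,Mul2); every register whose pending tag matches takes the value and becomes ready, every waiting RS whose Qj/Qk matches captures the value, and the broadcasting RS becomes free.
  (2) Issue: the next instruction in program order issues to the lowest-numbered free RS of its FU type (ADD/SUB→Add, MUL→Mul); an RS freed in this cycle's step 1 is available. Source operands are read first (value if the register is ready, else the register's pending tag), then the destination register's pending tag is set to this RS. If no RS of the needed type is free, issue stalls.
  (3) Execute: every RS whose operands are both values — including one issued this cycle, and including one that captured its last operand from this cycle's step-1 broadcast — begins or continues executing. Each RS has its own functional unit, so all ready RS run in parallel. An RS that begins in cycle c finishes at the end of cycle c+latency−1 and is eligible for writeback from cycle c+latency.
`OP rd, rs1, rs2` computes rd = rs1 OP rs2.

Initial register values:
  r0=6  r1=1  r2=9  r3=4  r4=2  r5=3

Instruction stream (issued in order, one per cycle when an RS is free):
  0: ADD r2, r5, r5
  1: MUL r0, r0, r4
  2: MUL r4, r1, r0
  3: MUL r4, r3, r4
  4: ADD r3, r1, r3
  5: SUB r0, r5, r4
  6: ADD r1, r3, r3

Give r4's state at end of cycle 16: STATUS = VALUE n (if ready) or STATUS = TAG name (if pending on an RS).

  c1: issue ADD r2<-Add1  regs: r0:6,r1:1,r2:Add1,r3:4,r4:2,r5:3
  c2: issue MUL r0<-Mul1  regs: r0:Mul1,r1:1,r2:Add1,r3:4,r4:2,r5:3
  c3: CDB Add1=6; issue MUL r4<-Mul2  regs: r0:Mul1,r1:1,r2:6,r3:4,r4:Mul2,r5:3
  c4: stall  regs: r0:Mul1,r1:1,r2:6,r3:4,r4:Mul2,r5:3
  c5: stall  regs: r0:Mul1,r1:1,r2:6,r3:4,r4:Mul2,r5:3
  c6: CDB Mul1=12; issue MUL r4<-Mul1  regs: r0:12,r1:1,r2:6,r3:4,r4:Mul1,r5:3
  c7: issue ADD r3<-Add1  regs: r0:12,r1:1,r2:6,r3:Add1,r4:Mul1,r5:3
  c8: issue SUB r0<-Add2  regs: r0:Add2,r1:1,r2:6,r3:Add1,r4:Mul1,r5:3
  c9: CDB Add1=5; issue ADD r1<-Add1  regs: r0:Add2,r1:Add1,r2:6,r3:5,r4:Mul1,r5:3
  c10: CDB Mul2=12  regs: r0:Add2,r1:Add1,r2:6,r3:5,r4:Mul1,r5:3
  c11: CDB Add1=10  regs: r0:Add2,r1:10,r2:6,r3:5,r4:Mul1,r5:3
  c12: -  regs: r0:Add2,r1:10,r2:6,r3:5,r4:Mul1,r5:3
  c13: -  regs: r0:Add2,r1:10,r2:6,r3:5,r4:Mul1,r5:3
  c14: CDB Mul1=48  regs: r0:Add2,r1:10,r2:6,r3:5,r4:48,r5:3
  c15: -  regs: r0:Add2,r1:10,r2:6,r3:5,r4:48,r5:3
  c16: CDB Add2=-45  regs: r0:-45,r1:10,r2:6,r3:5,r4:48,r5:3

STATUS = VALUE 48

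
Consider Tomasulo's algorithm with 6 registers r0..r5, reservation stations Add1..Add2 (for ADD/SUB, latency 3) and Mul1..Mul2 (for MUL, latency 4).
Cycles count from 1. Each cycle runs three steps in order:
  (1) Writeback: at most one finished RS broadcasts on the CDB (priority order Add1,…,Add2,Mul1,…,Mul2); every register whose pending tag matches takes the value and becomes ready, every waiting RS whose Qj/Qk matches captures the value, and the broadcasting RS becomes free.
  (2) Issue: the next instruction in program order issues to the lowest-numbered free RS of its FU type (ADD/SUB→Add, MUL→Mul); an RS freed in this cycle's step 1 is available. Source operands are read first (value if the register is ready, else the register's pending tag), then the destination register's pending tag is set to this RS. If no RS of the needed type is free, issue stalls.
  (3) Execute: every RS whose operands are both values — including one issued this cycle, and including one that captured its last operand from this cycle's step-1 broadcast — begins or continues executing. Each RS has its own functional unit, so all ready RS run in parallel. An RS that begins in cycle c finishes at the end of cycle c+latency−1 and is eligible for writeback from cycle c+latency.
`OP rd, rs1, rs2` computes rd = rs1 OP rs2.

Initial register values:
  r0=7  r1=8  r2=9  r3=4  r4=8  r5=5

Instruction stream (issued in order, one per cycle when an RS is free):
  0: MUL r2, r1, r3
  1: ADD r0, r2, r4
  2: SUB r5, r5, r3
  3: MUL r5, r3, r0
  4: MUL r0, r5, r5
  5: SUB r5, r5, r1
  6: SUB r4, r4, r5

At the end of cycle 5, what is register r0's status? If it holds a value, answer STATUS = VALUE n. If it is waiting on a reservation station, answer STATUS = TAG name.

STATUS = TAG Mul1

cycle 1: issue MUL r2<-Mul1 // r0:7,r1:8,r2:Mul1,r3:4,r4:8,r5:5
cycle 2: issue ADD r0<-Add1 // r0:Add1,r1:8,r2:Mul1,r3:4,r4:8,r5:5
cycle 3: issue SUB r5<-Add2 // r0:Add1,r1:8,r2:Mul1,r3:4,r4:8,r5:Add2
cycle 4: issue MUL r5<-Mul2 // r0:Add1,r1:8,r2:Mul1,r3:4,r4:8,r5:Mul2
cycle 5: CDB Mul1=32; issue MUL r0<-Mul1 // r0:Mul1,r1:8,r2:32,r3:4,r4:8,r5:Mul2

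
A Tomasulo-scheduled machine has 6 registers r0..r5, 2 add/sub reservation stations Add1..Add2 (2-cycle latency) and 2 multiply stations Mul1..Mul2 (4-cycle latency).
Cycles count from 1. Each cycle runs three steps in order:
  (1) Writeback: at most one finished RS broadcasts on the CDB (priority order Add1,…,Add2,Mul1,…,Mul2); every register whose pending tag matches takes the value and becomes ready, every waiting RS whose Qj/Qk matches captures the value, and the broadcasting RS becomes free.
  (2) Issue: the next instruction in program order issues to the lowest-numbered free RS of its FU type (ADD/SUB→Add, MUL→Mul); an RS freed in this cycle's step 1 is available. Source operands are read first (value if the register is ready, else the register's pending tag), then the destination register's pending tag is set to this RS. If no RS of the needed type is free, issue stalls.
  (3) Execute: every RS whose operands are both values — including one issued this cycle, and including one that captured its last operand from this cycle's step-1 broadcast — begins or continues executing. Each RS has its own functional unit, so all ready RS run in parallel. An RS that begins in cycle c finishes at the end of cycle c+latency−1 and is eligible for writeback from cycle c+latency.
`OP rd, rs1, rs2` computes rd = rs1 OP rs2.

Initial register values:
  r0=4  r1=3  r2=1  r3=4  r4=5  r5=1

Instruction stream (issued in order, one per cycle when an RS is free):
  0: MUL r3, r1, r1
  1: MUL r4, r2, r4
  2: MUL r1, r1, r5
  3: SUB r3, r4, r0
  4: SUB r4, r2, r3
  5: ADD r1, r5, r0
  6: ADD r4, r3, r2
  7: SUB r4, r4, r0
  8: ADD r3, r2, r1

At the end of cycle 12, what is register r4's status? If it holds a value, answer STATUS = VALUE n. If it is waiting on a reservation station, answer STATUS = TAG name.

c1: issue MUL r3<-Mul1 | r0:4,r1:3,r2:1,r3:Mul1,r4:5,r5:1
c2: issue MUL r4<-Mul2 | r0:4,r1:3,r2:1,r3:Mul1,r4:Mul2,r5:1
c3: stall | r0:4,r1:3,r2:1,r3:Mul1,r4:Mul2,r5:1
c4: stall | r0:4,r1:3,r2:1,r3:Mul1,r4:Mul2,r5:1
c5: CDB Mul1=9; issue MUL r1<-Mul1 | r0:4,r1:Mul1,r2:1,r3:9,r4:Mul2,r5:1
c6: CDB Mul2=5; issue SUB r3<-Add1 | r0:4,r1:Mul1,r2:1,r3:Add1,r4:5,r5:1
c7: issue SUB r4<-Add2 | r0:4,r1:Mul1,r2:1,r3:Add1,r4:Add2,r5:1
c8: CDB Add1=1; issue ADD r1<-Add1 | r0:4,r1:Add1,r2:1,r3:1,r4:Add2,r5:1
c9: CDB Mul1=3; stall | r0:4,r1:Add1,r2:1,r3:1,r4:Add2,r5:1
c10: CDB Add1=5; issue ADD r4<-Add1 | r0:4,r1:5,r2:1,r3:1,r4:Add1,r5:1
c11: CDB Add2=0; issue SUB r4<-Add2 | r0:4,r1:5,r2:1,r3:1,r4:Add2,r5:1
c12: CDB Add1=2; issue ADD r3<-Add1 | r0:4,r1:5,r2:1,r3:Add1,r4:Add2,r5:1

STATUS = TAG Add2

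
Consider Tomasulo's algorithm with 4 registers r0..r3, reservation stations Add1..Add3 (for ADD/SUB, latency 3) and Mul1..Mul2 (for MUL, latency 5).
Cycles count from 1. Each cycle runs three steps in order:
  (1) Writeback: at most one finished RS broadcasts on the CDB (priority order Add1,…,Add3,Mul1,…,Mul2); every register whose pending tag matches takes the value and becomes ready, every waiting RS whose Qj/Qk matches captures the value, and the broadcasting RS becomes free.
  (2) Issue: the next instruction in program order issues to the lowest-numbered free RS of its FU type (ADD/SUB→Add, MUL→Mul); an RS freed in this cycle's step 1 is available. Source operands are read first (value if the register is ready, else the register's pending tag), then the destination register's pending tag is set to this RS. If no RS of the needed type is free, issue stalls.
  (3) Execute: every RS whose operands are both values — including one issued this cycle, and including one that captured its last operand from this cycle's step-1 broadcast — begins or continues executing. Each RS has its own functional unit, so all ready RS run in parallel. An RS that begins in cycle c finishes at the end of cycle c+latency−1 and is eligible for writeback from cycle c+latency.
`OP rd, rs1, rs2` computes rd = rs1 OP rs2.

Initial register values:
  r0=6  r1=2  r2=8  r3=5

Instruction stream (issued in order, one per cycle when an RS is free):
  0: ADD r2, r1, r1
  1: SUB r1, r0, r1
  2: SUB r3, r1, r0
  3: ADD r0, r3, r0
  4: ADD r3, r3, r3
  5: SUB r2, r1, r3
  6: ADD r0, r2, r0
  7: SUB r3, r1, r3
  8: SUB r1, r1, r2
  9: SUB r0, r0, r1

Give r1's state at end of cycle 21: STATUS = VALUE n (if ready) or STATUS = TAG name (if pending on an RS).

c1: issue ADD r2<-Add1 | r0:6,r1:2,r2:Add1,r3:5
c2: issue SUB r1<-Add2 | r0:6,r1:Add2,r2:Add1,r3:5
c3: issue SUB r3<-Add3 | r0:6,r1:Add2,r2:Add1,r3:Add3
c4: CDB Add1=4; issue ADD r0<-Add1 | r0:Add1,r1:Add2,r2:4,r3:Add3
c5: CDB Add2=4; issue ADD r3<-Add2 | r0:Add1,r1:4,r2:4,r3:Add2
c6: stall | r0:Add1,r1:4,r2:4,r3:Add2
c7: stall | r0:Add1,r1:4,r2:4,r3:Add2
c8: CDB Add3=-2; issue SUB r2<-Add3 | r0:Add1,r1:4,r2:Add3,r3:Add2
c9: stall | r0:Add1,r1:4,r2:Add3,r3:Add2
c10: stall | r0:Add1,r1:4,r2:Add3,r3:Add2
c11: CDB Add1=4; issue ADD r0<-Add1 | r0:Add1,r1:4,r2:Add3,r3:Add2
c12: CDB Add2=-4; issue SUB r3<-Add2 | r0:Add1,r1:4,r2:Add3,r3:Add2
c13: stall | r0:Add1,r1:4,r2:Add3,r3:Add2
c14: stall | r0:Add1,r1:4,r2:Add3,r3:Add2
c15: CDB Add2=8; issue SUB r1<-Add2 | r0:Add1,r1:Add2,r2:Add3,r3:8
c16: CDB Add3=8; issue SUB r0<-Add3 | r0:Add3,r1:Add2,r2:8,r3:8
c17: - | r0:Add3,r1:Add2,r2:8,r3:8
c18: - | r0:Add3,r1:Add2,r2:8,r3:8
c19: CDB Add1=12 | r0:Add3,r1:Add2,r2:8,r3:8
c20: CDB Add2=-4 | r0:Add3,r1:-4,r2:8,r3:8
c21: - | r0:Add3,r1:-4,r2:8,r3:8

STATUS = VALUE -4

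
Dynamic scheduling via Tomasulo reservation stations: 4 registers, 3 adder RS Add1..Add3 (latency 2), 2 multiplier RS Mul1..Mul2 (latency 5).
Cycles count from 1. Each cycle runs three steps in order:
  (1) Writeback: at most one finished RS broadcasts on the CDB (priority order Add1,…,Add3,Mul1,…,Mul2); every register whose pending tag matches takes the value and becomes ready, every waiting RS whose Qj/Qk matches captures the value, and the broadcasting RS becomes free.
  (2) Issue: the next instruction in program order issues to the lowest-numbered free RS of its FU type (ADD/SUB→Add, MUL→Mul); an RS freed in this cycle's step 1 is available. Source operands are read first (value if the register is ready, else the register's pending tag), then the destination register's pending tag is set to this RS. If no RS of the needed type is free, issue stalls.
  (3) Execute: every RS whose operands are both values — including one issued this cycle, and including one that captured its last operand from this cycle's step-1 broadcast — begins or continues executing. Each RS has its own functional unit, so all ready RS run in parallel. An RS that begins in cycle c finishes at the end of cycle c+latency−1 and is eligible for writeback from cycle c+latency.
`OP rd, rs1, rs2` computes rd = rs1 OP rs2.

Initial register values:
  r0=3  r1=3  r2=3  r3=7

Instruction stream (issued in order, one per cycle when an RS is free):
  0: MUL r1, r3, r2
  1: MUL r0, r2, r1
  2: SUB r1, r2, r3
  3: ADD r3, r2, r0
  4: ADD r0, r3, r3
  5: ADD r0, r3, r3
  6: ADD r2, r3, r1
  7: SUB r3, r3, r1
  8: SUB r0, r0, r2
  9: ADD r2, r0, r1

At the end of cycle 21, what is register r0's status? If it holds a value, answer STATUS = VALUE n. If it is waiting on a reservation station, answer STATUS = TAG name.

STATUS = VALUE 70

c1: issue MUL r1<-Mul1 | r0:3,r1:Mul1,r2:3,r3:7
c2: issue MUL r0<-Mul2 | r0:Mul2,r1:Mul1,r2:3,r3:7
c3: issue SUB r1<-Add1 | r0:Mul2,r1:Add1,r2:3,r3:7
c4: issue ADD r3<-Add2 | r0:Mul2,r1:Add1,r2:3,r3:Add2
c5: CDB Add1=-4; issue ADD r0<-Add1 | r0:Add1,r1:-4,r2:3,r3:Add2
c6: CDB Mul1=21; issue ADD r0<-Add3 | r0:Add3,r1:-4,r2:3,r3:Add2
c7: stall | r0:Add3,r1:-4,r2:3,r3:Add2
c8: stall | r0:Add3,r1:-4,r2:3,r3:Add2
c9: stall | r0:Add3,r1:-4,r2:3,r3:Add2
c10: stall | r0:Add3,r1:-4,r2:3,r3:Add2
c11: CDB Mul2=63; stall | r0:Add3,r1:-4,r2:3,r3:Add2
c12: stall | r0:Add3,r1:-4,r2:3,r3:Add2
c13: CDB Add2=66; issue ADD r2<-Add2 | r0:Add3,r1:-4,r2:Add2,r3:66
c14: stall | r0:Add3,r1:-4,r2:Add2,r3:66
c15: CDB Add1=132; issue SUB r3<-Add1 | r0:Add3,r1:-4,r2:Add2,r3:Add1
c16: CDB Add2=62; issue SUB r0<-Add2 | r0:Add2,r1:-4,r2:62,r3:Add1
c17: CDB Add1=70; issue ADD r2<-Add1 | r0:Add2,r1:-4,r2:Add1,r3:70
c18: CDB Add3=132 | r0:Add2,r1:-4,r2:Add1,r3:70
c19: - | r0:Add2,r1:-4,r2:Add1,r3:70
c20: CDB Add2=70 | r0:70,r1:-4,r2:Add1,r3:70
c21: - | r0:70,r1:-4,r2:Add1,r3:70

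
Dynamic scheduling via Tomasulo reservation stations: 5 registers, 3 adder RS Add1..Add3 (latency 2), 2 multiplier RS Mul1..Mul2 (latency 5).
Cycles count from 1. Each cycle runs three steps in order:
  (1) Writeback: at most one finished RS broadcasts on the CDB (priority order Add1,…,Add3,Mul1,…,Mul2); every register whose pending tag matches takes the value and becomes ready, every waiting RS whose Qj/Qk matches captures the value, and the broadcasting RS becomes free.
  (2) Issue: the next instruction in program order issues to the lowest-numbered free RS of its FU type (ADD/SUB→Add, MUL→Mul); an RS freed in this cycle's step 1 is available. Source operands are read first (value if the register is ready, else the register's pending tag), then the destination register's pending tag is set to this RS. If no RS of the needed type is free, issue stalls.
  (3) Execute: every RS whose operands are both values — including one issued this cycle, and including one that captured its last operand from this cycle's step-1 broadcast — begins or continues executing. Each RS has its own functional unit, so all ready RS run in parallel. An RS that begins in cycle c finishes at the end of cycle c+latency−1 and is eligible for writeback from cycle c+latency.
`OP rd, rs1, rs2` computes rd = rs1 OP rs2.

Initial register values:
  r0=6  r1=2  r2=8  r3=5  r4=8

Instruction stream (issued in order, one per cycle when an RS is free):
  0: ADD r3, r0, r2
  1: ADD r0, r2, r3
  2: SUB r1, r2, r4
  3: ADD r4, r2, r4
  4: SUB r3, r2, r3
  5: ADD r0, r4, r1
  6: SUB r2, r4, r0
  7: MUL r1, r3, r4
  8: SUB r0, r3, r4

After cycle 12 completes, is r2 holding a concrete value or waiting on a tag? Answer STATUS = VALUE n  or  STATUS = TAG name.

  c1: issue ADD r3<-Add1  regs: r0:6,r1:2,r2:8,r3:Add1,r4:8
  c2: issue ADD r0<-Add2  regs: r0:Add2,r1:2,r2:8,r3:Add1,r4:8
  c3: CDB Add1=14; issue SUB r1<-Add1  regs: r0:Add2,r1:Add1,r2:8,r3:14,r4:8
  c4: issue ADD r4<-Add3  regs: r0:Add2,r1:Add1,r2:8,r3:14,r4:Add3
  c5: CDB Add1=0; issue SUB r3<-Add1  regs: r0:Add2,r1:0,r2:8,r3:Add1,r4:Add3
  c6: CDB Add2=22; issue ADD r0<-Add2  regs: r0:Add2,r1:0,r2:8,r3:Add1,r4:Add3
  c7: CDB Add1=-6; issue SUB r2<-Add1  regs: r0:Add2,r1:0,r2:Add1,r3:-6,r4:Add3
  c8: CDB Add3=16; issue MUL r1<-Mul1  regs: r0:Add2,r1:Mul1,r2:Add1,r3:-6,r4:16
  c9: issue SUB r0<-Add3  regs: r0:Add3,r1:Mul1,r2:Add1,r3:-6,r4:16
  c10: CDB Add2=16  regs: r0:Add3,r1:Mul1,r2:Add1,r3:-6,r4:16
  c11: CDB Add3=-22  regs: r0:-22,r1:Mul1,r2:Add1,r3:-6,r4:16
  c12: CDB Add1=0  regs: r0:-22,r1:Mul1,r2:0,r3:-6,r4:16

STATUS = VALUE 0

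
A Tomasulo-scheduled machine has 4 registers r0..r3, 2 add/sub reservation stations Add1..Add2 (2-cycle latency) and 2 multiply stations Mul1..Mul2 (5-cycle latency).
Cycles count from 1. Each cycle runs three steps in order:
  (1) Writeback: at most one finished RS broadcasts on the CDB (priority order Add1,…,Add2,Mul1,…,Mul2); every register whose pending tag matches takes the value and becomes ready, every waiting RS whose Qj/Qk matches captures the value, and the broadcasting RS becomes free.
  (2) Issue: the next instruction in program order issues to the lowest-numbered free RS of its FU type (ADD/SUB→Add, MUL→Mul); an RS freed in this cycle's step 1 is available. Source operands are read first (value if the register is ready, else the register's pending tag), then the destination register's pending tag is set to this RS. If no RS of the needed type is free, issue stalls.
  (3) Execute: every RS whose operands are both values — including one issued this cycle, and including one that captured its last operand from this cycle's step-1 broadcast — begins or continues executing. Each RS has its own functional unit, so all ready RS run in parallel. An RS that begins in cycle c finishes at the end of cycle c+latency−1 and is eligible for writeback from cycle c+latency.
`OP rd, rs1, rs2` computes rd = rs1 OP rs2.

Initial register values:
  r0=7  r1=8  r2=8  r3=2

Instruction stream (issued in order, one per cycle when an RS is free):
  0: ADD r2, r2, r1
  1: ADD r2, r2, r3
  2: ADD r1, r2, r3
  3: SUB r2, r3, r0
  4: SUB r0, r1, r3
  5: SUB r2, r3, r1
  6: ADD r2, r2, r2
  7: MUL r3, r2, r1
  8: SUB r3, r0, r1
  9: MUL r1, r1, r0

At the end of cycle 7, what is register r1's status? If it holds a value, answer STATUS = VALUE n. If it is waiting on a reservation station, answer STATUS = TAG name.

cycle 1: issue ADD r2<-Add1 // r0:7,r1:8,r2:Add1,r3:2
cycle 2: issue ADD r2<-Add2 // r0:7,r1:8,r2:Add2,r3:2
cycle 3: CDB Add1=16; issue ADD r1<-Add1 // r0:7,r1:Add1,r2:Add2,r3:2
cycle 4: stall // r0:7,r1:Add1,r2:Add2,r3:2
cycle 5: CDB Add2=18; issue SUB r2<-Add2 // r0:7,r1:Add1,r2:Add2,r3:2
cycle 6: stall // r0:7,r1:Add1,r2:Add2,r3:2
cycle 7: CDB Add1=20; issue SUB r0<-Add1 // r0:Add1,r1:20,r2:Add2,r3:2

STATUS = VALUE 20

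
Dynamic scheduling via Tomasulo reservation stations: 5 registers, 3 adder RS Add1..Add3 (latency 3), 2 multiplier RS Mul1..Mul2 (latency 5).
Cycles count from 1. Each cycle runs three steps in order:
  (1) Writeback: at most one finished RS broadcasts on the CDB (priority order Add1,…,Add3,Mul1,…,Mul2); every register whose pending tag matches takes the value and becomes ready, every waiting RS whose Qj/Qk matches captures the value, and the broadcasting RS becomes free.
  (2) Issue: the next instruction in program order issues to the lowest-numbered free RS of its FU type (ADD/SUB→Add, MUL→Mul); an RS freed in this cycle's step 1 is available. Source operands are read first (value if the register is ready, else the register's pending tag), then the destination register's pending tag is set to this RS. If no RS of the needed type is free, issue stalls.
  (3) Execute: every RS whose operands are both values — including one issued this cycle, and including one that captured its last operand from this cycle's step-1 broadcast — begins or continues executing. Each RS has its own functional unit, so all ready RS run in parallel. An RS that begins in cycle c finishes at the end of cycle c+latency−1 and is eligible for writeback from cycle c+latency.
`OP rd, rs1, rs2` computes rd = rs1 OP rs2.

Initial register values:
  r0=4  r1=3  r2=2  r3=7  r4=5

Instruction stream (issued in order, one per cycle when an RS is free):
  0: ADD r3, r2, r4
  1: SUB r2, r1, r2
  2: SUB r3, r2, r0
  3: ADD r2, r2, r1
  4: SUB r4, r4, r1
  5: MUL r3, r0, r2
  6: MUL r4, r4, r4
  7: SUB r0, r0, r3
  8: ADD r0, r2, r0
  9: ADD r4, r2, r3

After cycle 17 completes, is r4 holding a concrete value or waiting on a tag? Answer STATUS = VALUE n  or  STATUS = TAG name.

STATUS = VALUE 20

cycle 1: issue ADD r3<-Add1 // r0:4,r1:3,r2:2,r3:Add1,r4:5
cycle 2: issue SUB r2<-Add2 // r0:4,r1:3,r2:Add2,r3:Add1,r4:5
cycle 3: issue SUB r3<-Add3 // r0:4,r1:3,r2:Add2,r3:Add3,r4:5
cycle 4: CDB Add1=7; issue ADD r2<-Add1 // r0:4,r1:3,r2:Add1,r3:Add3,r4:5
cycle 5: CDB Add2=1; issue SUB r4<-Add2 // r0:4,r1:3,r2:Add1,r3:Add3,r4:Add2
cycle 6: issue MUL r3<-Mul1 // r0:4,r1:3,r2:Add1,r3:Mul1,r4:Add2
cycle 7: issue MUL r4<-Mul2 // r0:4,r1:3,r2:Add1,r3:Mul1,r4:Mul2
cycle 8: CDB Add1=4; issue SUB r0<-Add1 // r0:Add1,r1:3,r2:4,r3:Mul1,r4:Mul2
cycle 9: CDB Add2=2; issue ADD r0<-Add2 // r0:Add2,r1:3,r2:4,r3:Mul1,r4:Mul2
cycle 10: CDB Add3=-3; issue ADD r4<-Add3 // r0:Add2,r1:3,r2:4,r3:Mul1,r4:Add3
cycle 11: - // r0:Add2,r1:3,r2:4,r3:Mul1,r4:Add3
cycle 12: - // r0:Add2,r1:3,r2:4,r3:Mul1,r4:Add3
cycle 13: CDB Mul1=16 // r0:Add2,r1:3,r2:4,r3:16,r4:Add3
cycle 14: CDB Mul2=4 // r0:Add2,r1:3,r2:4,r3:16,r4:Add3
cycle 15: - // r0:Add2,r1:3,r2:4,r3:16,r4:Add3
cycle 16: CDB Add1=-12 // r0:Add2,r1:3,r2:4,r3:16,r4:Add3
cycle 17: CDB Add3=20 // r0:Add2,r1:3,r2:4,r3:16,r4:20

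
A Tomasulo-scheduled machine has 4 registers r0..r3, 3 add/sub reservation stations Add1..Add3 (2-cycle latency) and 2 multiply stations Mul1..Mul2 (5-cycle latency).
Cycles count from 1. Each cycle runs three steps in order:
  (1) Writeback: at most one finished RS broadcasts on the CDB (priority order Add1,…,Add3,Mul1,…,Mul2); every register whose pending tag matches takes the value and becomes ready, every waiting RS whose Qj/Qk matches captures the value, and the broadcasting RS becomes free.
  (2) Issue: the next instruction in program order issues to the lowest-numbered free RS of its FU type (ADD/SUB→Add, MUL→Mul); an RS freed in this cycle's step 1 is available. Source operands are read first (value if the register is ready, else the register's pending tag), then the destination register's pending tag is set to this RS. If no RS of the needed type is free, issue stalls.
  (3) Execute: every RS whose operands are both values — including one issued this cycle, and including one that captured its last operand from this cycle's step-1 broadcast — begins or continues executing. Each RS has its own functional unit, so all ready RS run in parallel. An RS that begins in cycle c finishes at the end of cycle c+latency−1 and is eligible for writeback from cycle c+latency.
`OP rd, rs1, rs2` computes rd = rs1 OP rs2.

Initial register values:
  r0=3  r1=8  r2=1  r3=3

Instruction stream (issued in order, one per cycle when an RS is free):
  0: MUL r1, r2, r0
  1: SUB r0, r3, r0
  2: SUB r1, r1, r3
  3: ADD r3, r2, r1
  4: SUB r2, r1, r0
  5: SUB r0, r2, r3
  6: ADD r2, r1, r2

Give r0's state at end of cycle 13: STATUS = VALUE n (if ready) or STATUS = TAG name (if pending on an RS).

  c1: issue MUL r1<-Mul1  regs: r0:3,r1:Mul1,r2:1,r3:3
  c2: issue SUB r0<-Add1  regs: r0:Add1,r1:Mul1,r2:1,r3:3
  c3: issue SUB r1<-Add2  regs: r0:Add1,r1:Add2,r2:1,r3:3
  c4: CDB Add1=0; issue ADD r3<-Add1  regs: r0:0,r1:Add2,r2:1,r3:Add1
  c5: issue SUB r2<-Add3  regs: r0:0,r1:Add2,r2:Add3,r3:Add1
  c6: CDB Mul1=3; stall  regs: r0:0,r1:Add2,r2:Add3,r3:Add1
  c7: stall  regs: r0:0,r1:Add2,r2:Add3,r3:Add1
  c8: CDB Add2=0; issue SUB r0<-Add2  regs: r0:Add2,r1:0,r2:Add3,r3:Add1
  c9: stall  regs: r0:Add2,r1:0,r2:Add3,r3:Add1
  c10: CDB Add1=1; issue ADD r2<-Add1  regs: r0:Add2,r1:0,r2:Add1,r3:1
  c11: CDB Add3=0  regs: r0:Add2,r1:0,r2:Add1,r3:1
  c12: -  regs: r0:Add2,r1:0,r2:Add1,r3:1
  c13: CDB Add1=0  regs: r0:Add2,r1:0,r2:0,r3:1

STATUS = TAG Add2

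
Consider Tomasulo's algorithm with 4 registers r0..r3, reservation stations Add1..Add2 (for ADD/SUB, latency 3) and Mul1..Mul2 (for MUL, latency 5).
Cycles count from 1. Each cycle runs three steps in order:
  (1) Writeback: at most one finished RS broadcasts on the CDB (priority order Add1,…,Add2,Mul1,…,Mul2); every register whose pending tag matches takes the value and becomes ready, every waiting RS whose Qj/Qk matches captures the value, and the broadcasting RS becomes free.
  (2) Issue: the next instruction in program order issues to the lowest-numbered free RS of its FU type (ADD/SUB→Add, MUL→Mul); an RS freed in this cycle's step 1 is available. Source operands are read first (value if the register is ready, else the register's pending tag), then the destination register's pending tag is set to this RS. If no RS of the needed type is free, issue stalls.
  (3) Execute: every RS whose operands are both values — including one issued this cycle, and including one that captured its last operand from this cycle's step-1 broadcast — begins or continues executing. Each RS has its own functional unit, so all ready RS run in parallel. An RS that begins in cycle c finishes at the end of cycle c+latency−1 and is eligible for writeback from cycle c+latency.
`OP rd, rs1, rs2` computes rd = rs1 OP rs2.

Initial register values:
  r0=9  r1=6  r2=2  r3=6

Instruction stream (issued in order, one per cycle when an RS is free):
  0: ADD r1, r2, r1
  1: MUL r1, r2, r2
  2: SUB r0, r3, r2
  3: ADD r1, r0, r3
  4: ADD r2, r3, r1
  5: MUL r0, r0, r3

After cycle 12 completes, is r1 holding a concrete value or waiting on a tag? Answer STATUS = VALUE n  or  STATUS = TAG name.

cycle 1: issue ADD r1<-Add1 // r0:9,r1:Add1,r2:2,r3:6
cycle 2: issue MUL r1<-Mul1 // r0:9,r1:Mul1,r2:2,r3:6
cycle 3: issue SUB r0<-Add2 // r0:Add2,r1:Mul1,r2:2,r3:6
cycle 4: CDB Add1=8; issue ADD r1<-Add1 // r0:Add2,r1:Add1,r2:2,r3:6
cycle 5: stall // r0:Add2,r1:Add1,r2:2,r3:6
cycle 6: CDB Add2=4; issue ADD r2<-Add2 // r0:4,r1:Add1,r2:Add2,r3:6
cycle 7: CDB Mul1=4; issue MUL r0<-Mul1 // r0:Mul1,r1:Add1,r2:Add2,r3:6
cycle 8: - // r0:Mul1,r1:Add1,r2:Add2,r3:6
cycle 9: CDB Add1=10 // r0:Mul1,r1:10,r2:Add2,r3:6
cycle 10: - // r0:Mul1,r1:10,r2:Add2,r3:6
cycle 11: - // r0:Mul1,r1:10,r2:Add2,r3:6
cycle 12: CDB Add2=16 // r0:Mul1,r1:10,r2:16,r3:6

STATUS = VALUE 10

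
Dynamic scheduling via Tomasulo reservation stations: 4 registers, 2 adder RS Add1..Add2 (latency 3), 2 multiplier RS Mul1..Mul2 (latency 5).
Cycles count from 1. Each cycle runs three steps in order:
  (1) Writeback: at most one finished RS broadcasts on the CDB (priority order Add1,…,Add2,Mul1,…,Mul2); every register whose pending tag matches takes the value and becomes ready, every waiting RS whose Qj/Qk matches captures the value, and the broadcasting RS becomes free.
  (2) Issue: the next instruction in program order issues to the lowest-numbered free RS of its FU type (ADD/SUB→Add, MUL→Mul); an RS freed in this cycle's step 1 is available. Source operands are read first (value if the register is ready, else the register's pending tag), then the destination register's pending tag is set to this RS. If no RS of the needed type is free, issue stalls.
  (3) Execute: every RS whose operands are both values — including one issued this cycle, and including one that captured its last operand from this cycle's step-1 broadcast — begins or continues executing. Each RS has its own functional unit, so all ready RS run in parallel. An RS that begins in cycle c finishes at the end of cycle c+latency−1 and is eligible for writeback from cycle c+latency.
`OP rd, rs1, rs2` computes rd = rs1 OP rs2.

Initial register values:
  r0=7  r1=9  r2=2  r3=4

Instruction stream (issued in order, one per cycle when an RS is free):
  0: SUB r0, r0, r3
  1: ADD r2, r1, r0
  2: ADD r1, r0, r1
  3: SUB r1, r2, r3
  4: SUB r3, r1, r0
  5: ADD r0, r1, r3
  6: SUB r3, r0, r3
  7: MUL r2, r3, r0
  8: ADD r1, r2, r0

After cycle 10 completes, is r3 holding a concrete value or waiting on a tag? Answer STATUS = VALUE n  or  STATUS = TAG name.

  c1: issue SUB r0<-Add1  regs: r0:Add1,r1:9,r2:2,r3:4
  c2: issue ADD r2<-Add2  regs: r0:Add1,r1:9,r2:Add2,r3:4
  c3: stall  regs: r0:Add1,r1:9,r2:Add2,r3:4
  c4: CDB Add1=3; issue ADD r1<-Add1  regs: r0:3,r1:Add1,r2:Add2,r3:4
  c5: stall  regs: r0:3,r1:Add1,r2:Add2,r3:4
  c6: stall  regs: r0:3,r1:Add1,r2:Add2,r3:4
  c7: CDB Add1=12; issue SUB r1<-Add1  regs: r0:3,r1:Add1,r2:Add2,r3:4
  c8: CDB Add2=12; issue SUB r3<-Add2  regs: r0:3,r1:Add1,r2:12,r3:Add2
  c9: stall  regs: r0:3,r1:Add1,r2:12,r3:Add2
  c10: stall  regs: r0:3,r1:Add1,r2:12,r3:Add2

STATUS = TAG Add2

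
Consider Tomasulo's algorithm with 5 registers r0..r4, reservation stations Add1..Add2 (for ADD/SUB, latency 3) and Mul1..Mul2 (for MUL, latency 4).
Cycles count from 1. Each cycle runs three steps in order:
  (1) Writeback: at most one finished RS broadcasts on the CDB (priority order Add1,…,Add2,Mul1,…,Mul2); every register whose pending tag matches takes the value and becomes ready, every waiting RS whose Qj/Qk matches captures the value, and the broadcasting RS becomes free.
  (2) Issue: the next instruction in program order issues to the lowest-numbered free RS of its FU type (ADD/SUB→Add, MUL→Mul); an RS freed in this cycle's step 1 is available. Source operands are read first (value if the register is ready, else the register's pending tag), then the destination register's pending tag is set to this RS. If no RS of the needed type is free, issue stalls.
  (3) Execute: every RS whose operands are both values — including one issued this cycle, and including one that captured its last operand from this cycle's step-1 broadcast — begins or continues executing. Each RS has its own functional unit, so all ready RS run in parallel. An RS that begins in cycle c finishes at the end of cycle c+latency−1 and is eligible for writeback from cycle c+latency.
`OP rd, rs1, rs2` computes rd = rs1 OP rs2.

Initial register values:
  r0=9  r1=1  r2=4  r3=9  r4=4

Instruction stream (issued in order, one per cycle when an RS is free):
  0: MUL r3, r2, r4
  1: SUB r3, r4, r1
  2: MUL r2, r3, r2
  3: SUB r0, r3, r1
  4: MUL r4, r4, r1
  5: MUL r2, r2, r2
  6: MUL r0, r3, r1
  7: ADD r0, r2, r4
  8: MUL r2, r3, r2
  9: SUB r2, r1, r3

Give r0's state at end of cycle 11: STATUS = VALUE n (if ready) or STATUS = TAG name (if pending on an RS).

STATUS = TAG Add1

c1: issue MUL r3<-Mul1 | r0:9,r1:1,r2:4,r3:Mul1,r4:4
c2: issue SUB r3<-Add1 | r0:9,r1:1,r2:4,r3:Add1,r4:4
c3: issue MUL r2<-Mul2 | r0:9,r1:1,r2:Mul2,r3:Add1,r4:4
c4: issue SUB r0<-Add2 | r0:Add2,r1:1,r2:Mul2,r3:Add1,r4:4
c5: CDB Add1=3; stall | r0:Add2,r1:1,r2:Mul2,r3:3,r4:4
c6: CDB Mul1=16; issue MUL r4<-Mul1 | r0:Add2,r1:1,r2:Mul2,r3:3,r4:Mul1
c7: stall | r0:Add2,r1:1,r2:Mul2,r3:3,r4:Mul1
c8: CDB Add2=2; stall | r0:2,r1:1,r2:Mul2,r3:3,r4:Mul1
c9: CDB Mul2=12; issue MUL r2<-Mul2 | r0:2,r1:1,r2:Mul2,r3:3,r4:Mul1
c10: CDB Mul1=4; issue MUL r0<-Mul1 | r0:Mul1,r1:1,r2:Mul2,r3:3,r4:4
c11: issue ADD r0<-Add1 | r0:Add1,r1:1,r2:Mul2,r3:3,r4:4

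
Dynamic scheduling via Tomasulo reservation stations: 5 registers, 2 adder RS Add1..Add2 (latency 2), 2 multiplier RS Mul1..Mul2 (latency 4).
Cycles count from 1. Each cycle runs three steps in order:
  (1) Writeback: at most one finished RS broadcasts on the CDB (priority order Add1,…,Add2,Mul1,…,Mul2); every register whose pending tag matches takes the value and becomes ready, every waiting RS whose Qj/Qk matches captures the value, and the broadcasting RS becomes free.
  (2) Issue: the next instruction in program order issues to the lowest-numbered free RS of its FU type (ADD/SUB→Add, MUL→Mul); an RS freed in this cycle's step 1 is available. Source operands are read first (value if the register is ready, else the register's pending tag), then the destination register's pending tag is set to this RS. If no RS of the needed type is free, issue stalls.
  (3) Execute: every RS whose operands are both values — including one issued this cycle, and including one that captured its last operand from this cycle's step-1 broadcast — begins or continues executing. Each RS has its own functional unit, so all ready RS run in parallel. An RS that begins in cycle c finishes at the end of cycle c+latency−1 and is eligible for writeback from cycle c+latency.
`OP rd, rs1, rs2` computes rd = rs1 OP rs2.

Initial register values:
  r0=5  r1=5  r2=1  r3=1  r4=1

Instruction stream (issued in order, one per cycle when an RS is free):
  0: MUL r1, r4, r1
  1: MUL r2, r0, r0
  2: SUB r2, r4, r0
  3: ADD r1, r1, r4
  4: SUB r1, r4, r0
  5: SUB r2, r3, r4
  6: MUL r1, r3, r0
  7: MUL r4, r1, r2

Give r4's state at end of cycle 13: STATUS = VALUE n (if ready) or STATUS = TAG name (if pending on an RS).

c1: issue MUL r1<-Mul1 | r0:5,r1:Mul1,r2:1,r3:1,r4:1
c2: issue MUL r2<-Mul2 | r0:5,r1:Mul1,r2:Mul2,r3:1,r4:1
c3: issue SUB r2<-Add1 | r0:5,r1:Mul1,r2:Add1,r3:1,r4:1
c4: issue ADD r1<-Add2 | r0:5,r1:Add2,r2:Add1,r3:1,r4:1
c5: CDB Add1=-4; issue SUB r1<-Add1 | r0:5,r1:Add1,r2:-4,r3:1,r4:1
c6: CDB Mul1=5; stall | r0:5,r1:Add1,r2:-4,r3:1,r4:1
c7: CDB Add1=-4; issue SUB r2<-Add1 | r0:5,r1:-4,r2:Add1,r3:1,r4:1
c8: CDB Add2=6; issue MUL r1<-Mul1 | r0:5,r1:Mul1,r2:Add1,r3:1,r4:1
c9: CDB Add1=0; stall | r0:5,r1:Mul1,r2:0,r3:1,r4:1
c10: CDB Mul2=25; issue MUL r4<-Mul2 | r0:5,r1:Mul1,r2:0,r3:1,r4:Mul2
c11: - | r0:5,r1:Mul1,r2:0,r3:1,r4:Mul2
c12: CDB Mul1=5 | r0:5,r1:5,r2:0,r3:1,r4:Mul2
c13: - | r0:5,r1:5,r2:0,r3:1,r4:Mul2

STATUS = TAG Mul2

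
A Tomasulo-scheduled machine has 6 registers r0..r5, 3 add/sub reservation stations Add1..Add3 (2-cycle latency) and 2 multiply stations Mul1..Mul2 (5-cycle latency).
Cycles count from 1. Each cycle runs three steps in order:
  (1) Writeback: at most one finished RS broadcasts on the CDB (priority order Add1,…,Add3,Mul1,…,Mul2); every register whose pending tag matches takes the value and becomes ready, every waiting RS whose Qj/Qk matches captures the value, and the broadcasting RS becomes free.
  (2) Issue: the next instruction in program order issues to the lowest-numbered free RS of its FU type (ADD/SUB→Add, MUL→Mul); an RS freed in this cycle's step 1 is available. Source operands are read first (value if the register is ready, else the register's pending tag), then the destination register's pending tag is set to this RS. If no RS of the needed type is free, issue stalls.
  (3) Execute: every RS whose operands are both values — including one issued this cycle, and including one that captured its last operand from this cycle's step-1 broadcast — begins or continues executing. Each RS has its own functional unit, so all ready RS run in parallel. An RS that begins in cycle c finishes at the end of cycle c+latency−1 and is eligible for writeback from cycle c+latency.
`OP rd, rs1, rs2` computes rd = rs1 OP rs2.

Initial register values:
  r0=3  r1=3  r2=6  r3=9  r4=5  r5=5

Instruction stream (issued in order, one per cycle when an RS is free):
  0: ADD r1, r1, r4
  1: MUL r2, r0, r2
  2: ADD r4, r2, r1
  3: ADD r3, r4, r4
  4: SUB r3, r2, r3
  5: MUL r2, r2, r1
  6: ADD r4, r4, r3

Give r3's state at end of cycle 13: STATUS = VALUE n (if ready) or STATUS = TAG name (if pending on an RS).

STATUS = VALUE -34

c1: issue ADD r1<-Add1 | r0:3,r1:Add1,r2:6,r3:9,r4:5,r5:5
c2: issue MUL r2<-Mul1 | r0:3,r1:Add1,r2:Mul1,r3:9,r4:5,r5:5
c3: CDB Add1=8; issue ADD r4<-Add1 | r0:3,r1:8,r2:Mul1,r3:9,r4:Add1,r5:5
c4: issue ADD r3<-Add2 | r0:3,r1:8,r2:Mul1,r3:Add2,r4:Add1,r5:5
c5: issue SUB r3<-Add3 | r0:3,r1:8,r2:Mul1,r3:Add3,r4:Add1,r5:5
c6: issue MUL r2<-Mul2 | r0:3,r1:8,r2:Mul2,r3:Add3,r4:Add1,r5:5
c7: CDB Mul1=18; stall | r0:3,r1:8,r2:Mul2,r3:Add3,r4:Add1,r5:5
c8: stall | r0:3,r1:8,r2:Mul2,r3:Add3,r4:Add1,r5:5
c9: CDB Add1=26; issue ADD r4<-Add1 | r0:3,r1:8,r2:Mul2,r3:Add3,r4:Add1,r5:5
c10: - | r0:3,r1:8,r2:Mul2,r3:Add3,r4:Add1,r5:5
c11: CDB Add2=52 | r0:3,r1:8,r2:Mul2,r3:Add3,r4:Add1,r5:5
c12: CDB Mul2=144 | r0:3,r1:8,r2:144,r3:Add3,r4:Add1,r5:5
c13: CDB Add3=-34 | r0:3,r1:8,r2:144,r3:-34,r4:Add1,r5:5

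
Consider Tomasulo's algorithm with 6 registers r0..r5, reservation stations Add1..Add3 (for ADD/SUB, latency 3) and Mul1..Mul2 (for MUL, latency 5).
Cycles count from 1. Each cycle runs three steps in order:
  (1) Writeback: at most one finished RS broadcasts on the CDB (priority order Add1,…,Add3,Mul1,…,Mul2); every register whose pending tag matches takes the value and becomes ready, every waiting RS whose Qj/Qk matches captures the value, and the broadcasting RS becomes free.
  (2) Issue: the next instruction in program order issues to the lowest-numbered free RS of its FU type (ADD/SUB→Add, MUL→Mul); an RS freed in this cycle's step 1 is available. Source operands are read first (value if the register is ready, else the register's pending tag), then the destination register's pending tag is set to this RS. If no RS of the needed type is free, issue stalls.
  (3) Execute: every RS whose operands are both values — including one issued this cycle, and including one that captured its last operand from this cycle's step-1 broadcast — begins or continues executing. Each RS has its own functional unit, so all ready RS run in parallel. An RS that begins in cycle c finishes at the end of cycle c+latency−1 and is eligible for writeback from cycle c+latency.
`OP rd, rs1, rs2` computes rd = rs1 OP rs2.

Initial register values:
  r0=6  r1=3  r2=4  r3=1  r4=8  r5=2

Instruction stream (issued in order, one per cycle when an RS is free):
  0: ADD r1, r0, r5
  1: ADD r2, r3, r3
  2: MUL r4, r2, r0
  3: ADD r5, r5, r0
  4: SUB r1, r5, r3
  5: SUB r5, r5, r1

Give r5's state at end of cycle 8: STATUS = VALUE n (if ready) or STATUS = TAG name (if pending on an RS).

c1: issue ADD r1<-Add1 | r0:6,r1:Add1,r2:4,r3:1,r4:8,r5:2
c2: issue ADD r2<-Add2 | r0:6,r1:Add1,r2:Add2,r3:1,r4:8,r5:2
c3: issue MUL r4<-Mul1 | r0:6,r1:Add1,r2:Add2,r3:1,r4:Mul1,r5:2
c4: CDB Add1=8; issue ADD r5<-Add1 | r0:6,r1:8,r2:Add2,r3:1,r4:Mul1,r5:Add1
c5: CDB Add2=2; issue SUB r1<-Add2 | r0:6,r1:Add2,r2:2,r3:1,r4:Mul1,r5:Add1
c6: issue SUB r5<-Add3 | r0:6,r1:Add2,r2:2,r3:1,r4:Mul1,r5:Add3
c7: CDB Add1=8 | r0:6,r1:Add2,r2:2,r3:1,r4:Mul1,r5:Add3
c8: - | r0:6,r1:Add2,r2:2,r3:1,r4:Mul1,r5:Add3

STATUS = TAG Add3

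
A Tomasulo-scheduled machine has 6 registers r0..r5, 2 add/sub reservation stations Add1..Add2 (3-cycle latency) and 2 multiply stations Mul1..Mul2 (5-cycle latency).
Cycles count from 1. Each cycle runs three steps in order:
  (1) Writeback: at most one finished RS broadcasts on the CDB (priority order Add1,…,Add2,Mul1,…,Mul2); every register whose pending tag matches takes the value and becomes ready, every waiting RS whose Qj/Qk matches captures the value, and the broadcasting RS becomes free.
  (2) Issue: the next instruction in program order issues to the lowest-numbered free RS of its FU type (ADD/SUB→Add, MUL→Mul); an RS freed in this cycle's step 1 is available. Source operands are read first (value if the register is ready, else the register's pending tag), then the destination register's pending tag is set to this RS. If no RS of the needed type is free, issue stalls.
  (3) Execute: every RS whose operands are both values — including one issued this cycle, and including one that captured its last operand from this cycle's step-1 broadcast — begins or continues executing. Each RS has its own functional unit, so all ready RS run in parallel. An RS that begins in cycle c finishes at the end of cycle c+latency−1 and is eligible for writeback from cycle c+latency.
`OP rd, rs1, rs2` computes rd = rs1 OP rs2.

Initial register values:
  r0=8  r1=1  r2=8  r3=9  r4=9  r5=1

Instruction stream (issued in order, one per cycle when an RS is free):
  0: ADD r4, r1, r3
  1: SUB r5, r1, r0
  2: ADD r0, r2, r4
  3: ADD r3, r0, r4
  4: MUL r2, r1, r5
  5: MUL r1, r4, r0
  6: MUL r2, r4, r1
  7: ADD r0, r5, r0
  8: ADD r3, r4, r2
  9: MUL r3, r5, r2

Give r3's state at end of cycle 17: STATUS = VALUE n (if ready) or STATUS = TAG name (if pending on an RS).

c1: issue ADD r4<-Add1 | r0:8,r1:1,r2:8,r3:9,r4:Add1,r5:1
c2: issue SUB r5<-Add2 | r0:8,r1:1,r2:8,r3:9,r4:Add1,r5:Add2
c3: stall | r0:8,r1:1,r2:8,r3:9,r4:Add1,r5:Add2
c4: CDB Add1=10; issue ADD r0<-Add1 | r0:Add1,r1:1,r2:8,r3:9,r4:10,r5:Add2
c5: CDB Add2=-7; issue ADD r3<-Add2 | r0:Add1,r1:1,r2:8,r3:Add2,r4:10,r5:-7
c6: issue MUL r2<-Mul1 | r0:Add1,r1:1,r2:Mul1,r3:Add2,r4:10,r5:-7
c7: CDB Add1=18; issue MUL r1<-Mul2 | r0:18,r1:Mul2,r2:Mul1,r3:Add2,r4:10,r5:-7
c8: stall | r0:18,r1:Mul2,r2:Mul1,r3:Add2,r4:10,r5:-7
c9: stall | r0:18,r1:Mul2,r2:Mul1,r3:Add2,r4:10,r5:-7
c10: CDB Add2=28; stall | r0:18,r1:Mul2,r2:Mul1,r3:28,r4:10,r5:-7
c11: CDB Mul1=-7; issue MUL r2<-Mul1 | r0:18,r1:Mul2,r2:Mul1,r3:28,r4:10,r5:-7
c12: CDB Mul2=180; issue ADD r0<-Add1 | r0:Add1,r1:180,r2:Mul1,r3:28,r4:10,r5:-7
c13: issue ADD r3<-Add2 | r0:Add1,r1:180,r2:Mul1,r3:Add2,r4:10,r5:-7
c14: issue MUL r3<-Mul2 | r0:Add1,r1:180,r2:Mul1,r3:Mul2,r4:10,r5:-7
c15: CDB Add1=11 | r0:11,r1:180,r2:Mul1,r3:Mul2,r4:10,r5:-7
c16: - | r0:11,r1:180,r2:Mul1,r3:Mul2,r4:10,r5:-7
c17: CDB Mul1=1800 | r0:11,r1:180,r2:1800,r3:Mul2,r4:10,r5:-7

STATUS = TAG Mul2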